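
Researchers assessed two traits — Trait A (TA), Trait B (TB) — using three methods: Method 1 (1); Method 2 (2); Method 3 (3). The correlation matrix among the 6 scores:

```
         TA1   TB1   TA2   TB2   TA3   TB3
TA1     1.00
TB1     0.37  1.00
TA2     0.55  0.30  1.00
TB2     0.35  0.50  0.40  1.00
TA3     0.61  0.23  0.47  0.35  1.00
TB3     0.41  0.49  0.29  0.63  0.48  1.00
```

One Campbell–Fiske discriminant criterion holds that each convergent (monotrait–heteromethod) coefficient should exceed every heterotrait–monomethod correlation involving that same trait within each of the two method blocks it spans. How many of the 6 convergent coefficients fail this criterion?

Each convergent coefficient versus the relevant comparison correlations:
TA (methods 1·2): 0.55 vs {0.37, 0.40} → pass.
TA (methods 1·3): 0.61 vs {0.37, 0.48} → pass.
TA (methods 2·3): 0.47 vs {0.40, 0.48} → fail.
TB (methods 1·2): 0.50 vs {0.37, 0.40} → pass.
TB (methods 1·3): 0.49 vs {0.37, 0.48} → pass.
TB (methods 2·3): 0.63 vs {0.40, 0.48} → pass.
1 of 6 fail.

1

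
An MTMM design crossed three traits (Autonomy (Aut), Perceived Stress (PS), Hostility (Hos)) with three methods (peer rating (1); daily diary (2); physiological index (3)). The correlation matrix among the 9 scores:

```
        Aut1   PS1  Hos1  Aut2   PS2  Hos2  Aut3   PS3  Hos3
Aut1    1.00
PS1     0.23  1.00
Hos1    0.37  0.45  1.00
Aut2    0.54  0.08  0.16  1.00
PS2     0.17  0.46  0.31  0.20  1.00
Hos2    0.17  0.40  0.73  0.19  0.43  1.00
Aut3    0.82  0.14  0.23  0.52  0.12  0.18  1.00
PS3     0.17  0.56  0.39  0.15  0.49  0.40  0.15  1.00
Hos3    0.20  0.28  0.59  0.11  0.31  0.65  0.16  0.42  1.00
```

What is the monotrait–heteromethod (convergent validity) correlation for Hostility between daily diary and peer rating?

Same trait (Hos), different methods: r(Hos2, Hos1) = 0.73.

0.73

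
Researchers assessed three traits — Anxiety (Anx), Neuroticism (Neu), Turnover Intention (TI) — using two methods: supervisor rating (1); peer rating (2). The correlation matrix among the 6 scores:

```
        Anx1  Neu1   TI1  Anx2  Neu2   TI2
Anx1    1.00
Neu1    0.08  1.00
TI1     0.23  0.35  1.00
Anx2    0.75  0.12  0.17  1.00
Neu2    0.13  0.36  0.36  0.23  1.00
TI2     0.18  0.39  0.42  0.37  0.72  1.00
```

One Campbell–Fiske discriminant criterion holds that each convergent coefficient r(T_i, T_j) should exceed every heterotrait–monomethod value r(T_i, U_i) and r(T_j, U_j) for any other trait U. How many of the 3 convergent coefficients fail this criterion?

2

Convergent coefficients and their comparison sets:
Anx (methods 1·2): 0.75 vs {0.08, 0.23, 0.23, 0.37} → pass.
Neu (methods 1·2): 0.36 vs {0.08, 0.23, 0.35, 0.72} → fail.
TI (methods 1·2): 0.42 vs {0.23, 0.37, 0.35, 0.72} → fail.
2 of 3 fail.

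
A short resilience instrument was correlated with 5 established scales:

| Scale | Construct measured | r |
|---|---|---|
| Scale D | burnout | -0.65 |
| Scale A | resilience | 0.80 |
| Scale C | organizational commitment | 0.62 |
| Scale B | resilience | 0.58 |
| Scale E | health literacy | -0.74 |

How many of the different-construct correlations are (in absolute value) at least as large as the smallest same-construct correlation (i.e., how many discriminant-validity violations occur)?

Convergent (same construct = resilience): Scale A, Scale B.
Smallest convergent = 0.58. Discriminant |r|: 0.65, 0.62, 0.74; count ≥ 0.58 → 3.

3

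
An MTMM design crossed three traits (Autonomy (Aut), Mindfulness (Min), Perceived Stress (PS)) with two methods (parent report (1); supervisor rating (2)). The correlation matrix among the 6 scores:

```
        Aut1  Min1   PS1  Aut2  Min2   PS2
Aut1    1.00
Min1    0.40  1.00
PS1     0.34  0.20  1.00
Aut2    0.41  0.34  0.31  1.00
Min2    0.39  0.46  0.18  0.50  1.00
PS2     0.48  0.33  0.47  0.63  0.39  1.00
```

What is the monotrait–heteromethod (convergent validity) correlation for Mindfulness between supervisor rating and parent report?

0.46

Same trait (Min), different methods: r(Min2, Min1) = 0.46.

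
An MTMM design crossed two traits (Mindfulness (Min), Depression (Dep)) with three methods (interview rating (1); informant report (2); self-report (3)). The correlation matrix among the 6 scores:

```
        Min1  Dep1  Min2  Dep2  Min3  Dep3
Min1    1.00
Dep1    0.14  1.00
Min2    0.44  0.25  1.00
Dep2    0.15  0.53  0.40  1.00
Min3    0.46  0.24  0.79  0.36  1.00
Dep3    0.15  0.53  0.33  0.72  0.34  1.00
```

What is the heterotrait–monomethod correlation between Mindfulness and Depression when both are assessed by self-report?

0.34

Different traits, same method: r(Min3, Dep3) = 0.34.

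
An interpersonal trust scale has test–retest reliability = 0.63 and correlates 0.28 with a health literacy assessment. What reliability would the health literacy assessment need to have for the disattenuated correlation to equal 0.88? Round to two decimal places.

0.16

r_true = r_obs / √(r_xx · r_yy) ⇒ 0.88 = 0.28 / √(0.63 · r_yy).
√(0.63 · r_yy) = 0.28 / 0.88 = 0.3182; 0.63 · r_yy = 0.1013; r_yy = 0.1013 / 0.63 ≈ 0.16.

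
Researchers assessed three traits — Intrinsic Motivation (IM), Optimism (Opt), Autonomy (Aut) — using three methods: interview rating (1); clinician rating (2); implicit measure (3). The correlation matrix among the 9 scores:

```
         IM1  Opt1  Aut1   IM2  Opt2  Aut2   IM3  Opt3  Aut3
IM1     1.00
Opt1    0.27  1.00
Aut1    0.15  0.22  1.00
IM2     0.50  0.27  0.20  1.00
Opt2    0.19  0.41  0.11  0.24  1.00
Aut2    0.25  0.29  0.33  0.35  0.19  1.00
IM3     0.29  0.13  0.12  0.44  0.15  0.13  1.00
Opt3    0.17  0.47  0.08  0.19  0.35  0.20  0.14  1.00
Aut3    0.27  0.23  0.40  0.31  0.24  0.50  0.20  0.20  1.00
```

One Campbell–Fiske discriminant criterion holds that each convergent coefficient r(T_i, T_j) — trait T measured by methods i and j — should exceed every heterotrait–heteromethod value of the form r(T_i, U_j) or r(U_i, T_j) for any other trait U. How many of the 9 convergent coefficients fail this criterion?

0

Convergent coefficients and their comparison sets:
IM (methods 1·2): 0.50 vs {0.19, 0.27, 0.25, 0.20} → pass.
IM (methods 1·3): 0.29 vs {0.17, 0.13, 0.27, 0.12} → pass.
IM (methods 2·3): 0.44 vs {0.19, 0.15, 0.31, 0.13} → pass.
Opt (methods 1·2): 0.41 vs {0.27, 0.19, 0.29, 0.11} → pass.
Opt (methods 1·3): 0.47 vs {0.13, 0.17, 0.23, 0.08} → pass.
Opt (methods 2·3): 0.35 vs {0.15, 0.19, 0.24, 0.20} → pass.
Aut (methods 1·2): 0.33 vs {0.20, 0.25, 0.11, 0.29} → pass.
Aut (methods 1·3): 0.40 vs {0.12, 0.27, 0.08, 0.23} → pass.
Aut (methods 2·3): 0.50 vs {0.13, 0.31, 0.20, 0.24} → pass.
0 of 9 fail.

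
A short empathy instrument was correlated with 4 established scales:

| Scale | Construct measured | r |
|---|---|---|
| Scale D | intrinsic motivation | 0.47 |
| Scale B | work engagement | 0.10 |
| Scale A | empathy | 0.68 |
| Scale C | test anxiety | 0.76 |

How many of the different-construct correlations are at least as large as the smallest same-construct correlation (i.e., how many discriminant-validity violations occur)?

1

Convergent (same construct = empathy): Scale A.
Smallest convergent = 0.68. Discriminant values: 0.47, 0.10, 0.76; count ≥ 0.68 → 1.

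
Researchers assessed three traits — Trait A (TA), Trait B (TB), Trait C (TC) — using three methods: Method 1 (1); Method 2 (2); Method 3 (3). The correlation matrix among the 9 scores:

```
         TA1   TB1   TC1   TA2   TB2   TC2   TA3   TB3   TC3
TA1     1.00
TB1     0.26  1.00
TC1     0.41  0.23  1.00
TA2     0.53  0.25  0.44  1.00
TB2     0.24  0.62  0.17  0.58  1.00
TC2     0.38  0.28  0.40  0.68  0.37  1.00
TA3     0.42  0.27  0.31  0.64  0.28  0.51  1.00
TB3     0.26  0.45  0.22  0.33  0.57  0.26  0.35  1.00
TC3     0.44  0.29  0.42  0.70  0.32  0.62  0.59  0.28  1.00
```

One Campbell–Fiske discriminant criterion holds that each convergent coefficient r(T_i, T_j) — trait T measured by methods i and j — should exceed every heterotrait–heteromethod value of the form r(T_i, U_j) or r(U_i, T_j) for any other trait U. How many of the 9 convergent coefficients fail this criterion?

5

Convergent coefficients and their comparison sets:
TA (methods 1·2): 0.53 vs {0.24, 0.25, 0.38, 0.44} → pass.
TA (methods 1·3): 0.42 vs {0.26, 0.27, 0.44, 0.31} → fail.
TA (methods 2·3): 0.64 vs {0.33, 0.28, 0.70, 0.51} → fail.
TB (methods 1·2): 0.62 vs {0.25, 0.24, 0.28, 0.17} → pass.
TB (methods 1·3): 0.45 vs {0.27, 0.26, 0.29, 0.22} → pass.
TB (methods 2·3): 0.57 vs {0.28, 0.33, 0.32, 0.26} → pass.
TC (methods 1·2): 0.40 vs {0.44, 0.38, 0.17, 0.28} → fail.
TC (methods 1·3): 0.42 vs {0.31, 0.44, 0.22, 0.29} → fail.
TC (methods 2·3): 0.62 vs {0.51, 0.70, 0.26, 0.32} → fail.
5 of 9 fail.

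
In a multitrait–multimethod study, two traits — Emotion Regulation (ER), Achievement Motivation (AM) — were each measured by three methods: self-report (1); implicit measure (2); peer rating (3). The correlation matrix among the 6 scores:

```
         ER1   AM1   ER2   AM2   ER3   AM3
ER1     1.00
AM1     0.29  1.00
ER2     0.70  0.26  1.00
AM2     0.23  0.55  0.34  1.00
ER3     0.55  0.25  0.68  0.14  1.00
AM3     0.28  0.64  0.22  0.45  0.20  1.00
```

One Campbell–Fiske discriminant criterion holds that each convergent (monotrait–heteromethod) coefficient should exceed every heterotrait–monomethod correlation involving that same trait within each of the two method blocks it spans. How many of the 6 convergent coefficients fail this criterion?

Convergent coefficients and their comparison sets:
ER (methods 1·2): 0.70 vs {0.29, 0.34} → pass.
ER (methods 1·3): 0.55 vs {0.29, 0.20} → pass.
ER (methods 2·3): 0.68 vs {0.34, 0.20} → pass.
AM (methods 1·2): 0.55 vs {0.29, 0.34} → pass.
AM (methods 1·3): 0.64 vs {0.29, 0.20} → pass.
AM (methods 2·3): 0.45 vs {0.34, 0.20} → pass.
0 of 6 fail.

0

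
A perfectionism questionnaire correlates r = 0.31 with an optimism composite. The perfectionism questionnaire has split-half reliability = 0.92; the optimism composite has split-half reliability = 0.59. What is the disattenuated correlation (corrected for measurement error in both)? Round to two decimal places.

r_true = r_obs / √(r_xx · r_yy) = 0.31 / √(0.92 × 0.59) = 0.31 / √0.5428 = 0.31 / 0.7367 ≈ 0.42.

0.42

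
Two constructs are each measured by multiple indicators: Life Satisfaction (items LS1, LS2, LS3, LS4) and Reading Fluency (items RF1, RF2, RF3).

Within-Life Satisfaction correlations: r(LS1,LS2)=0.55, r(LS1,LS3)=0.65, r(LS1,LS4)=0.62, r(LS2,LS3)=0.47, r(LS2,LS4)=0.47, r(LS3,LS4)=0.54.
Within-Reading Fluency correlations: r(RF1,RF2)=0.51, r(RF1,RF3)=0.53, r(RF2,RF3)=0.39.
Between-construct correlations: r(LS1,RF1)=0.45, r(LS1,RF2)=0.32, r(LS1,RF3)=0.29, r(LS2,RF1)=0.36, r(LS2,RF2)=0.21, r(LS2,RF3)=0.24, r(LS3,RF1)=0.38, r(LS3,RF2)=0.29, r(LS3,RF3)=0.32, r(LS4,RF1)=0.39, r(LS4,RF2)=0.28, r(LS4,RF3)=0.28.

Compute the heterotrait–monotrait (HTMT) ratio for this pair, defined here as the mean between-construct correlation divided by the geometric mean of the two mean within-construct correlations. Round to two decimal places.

0.62

Mean between = 3.81/12 = 0.3175.
Mean within-LS = 3.30/6 = 0.5500; mean within-RF = 1.43/3 = 0.4767.
Geometric mean = √(0.5500 × 0.4767) = 0.5120.
HTMT = 0.3175 / 0.5120 = 0.62.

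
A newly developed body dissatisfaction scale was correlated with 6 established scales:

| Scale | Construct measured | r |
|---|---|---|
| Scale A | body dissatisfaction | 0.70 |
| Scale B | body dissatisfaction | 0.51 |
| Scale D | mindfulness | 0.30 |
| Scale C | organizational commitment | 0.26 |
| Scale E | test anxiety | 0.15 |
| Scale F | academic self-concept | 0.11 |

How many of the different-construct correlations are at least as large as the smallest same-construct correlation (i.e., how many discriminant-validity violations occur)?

Convergent (same construct = body dissatisfaction): Scale A, Scale B.
Smallest convergent = 0.51. Discriminant values: 0.30, 0.26, 0.15, 0.11; count ≥ 0.51 → 0.

0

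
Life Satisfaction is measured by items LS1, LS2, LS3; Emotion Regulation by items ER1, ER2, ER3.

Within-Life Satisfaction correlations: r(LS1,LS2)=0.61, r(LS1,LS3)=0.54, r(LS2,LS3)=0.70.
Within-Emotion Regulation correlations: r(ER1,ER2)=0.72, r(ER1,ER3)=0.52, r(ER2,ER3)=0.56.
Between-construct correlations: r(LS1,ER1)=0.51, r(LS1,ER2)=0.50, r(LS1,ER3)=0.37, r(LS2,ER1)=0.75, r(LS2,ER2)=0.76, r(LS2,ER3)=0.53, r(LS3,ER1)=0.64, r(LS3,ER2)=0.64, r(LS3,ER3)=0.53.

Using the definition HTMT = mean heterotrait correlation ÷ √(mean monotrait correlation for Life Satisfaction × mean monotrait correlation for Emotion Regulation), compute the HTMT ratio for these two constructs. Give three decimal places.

Mean between = 5.23/9 = 0.5811.
Mean within-LS = 1.85/3 = 0.6167; mean within-ER = 1.80/3 = 0.6000.
Geometric mean = √(0.6167 × 0.6000) = 0.6083.
HTMT = 0.5811 / 0.6083 = 0.955.

0.955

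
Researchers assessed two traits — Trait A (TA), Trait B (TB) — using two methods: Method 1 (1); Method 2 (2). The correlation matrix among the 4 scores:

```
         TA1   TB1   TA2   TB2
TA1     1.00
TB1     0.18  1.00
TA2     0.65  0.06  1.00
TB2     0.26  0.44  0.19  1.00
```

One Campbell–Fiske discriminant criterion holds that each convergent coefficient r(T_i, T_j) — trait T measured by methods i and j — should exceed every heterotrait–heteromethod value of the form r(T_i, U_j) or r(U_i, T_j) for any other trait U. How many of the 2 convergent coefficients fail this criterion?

0

Checking each validity diagonal entry against its comparison values:
TA (methods 1·2): 0.65 vs {0.26, 0.06} → pass.
TB (methods 1·2): 0.44 vs {0.06, 0.26} → pass.
0 of 2 fail.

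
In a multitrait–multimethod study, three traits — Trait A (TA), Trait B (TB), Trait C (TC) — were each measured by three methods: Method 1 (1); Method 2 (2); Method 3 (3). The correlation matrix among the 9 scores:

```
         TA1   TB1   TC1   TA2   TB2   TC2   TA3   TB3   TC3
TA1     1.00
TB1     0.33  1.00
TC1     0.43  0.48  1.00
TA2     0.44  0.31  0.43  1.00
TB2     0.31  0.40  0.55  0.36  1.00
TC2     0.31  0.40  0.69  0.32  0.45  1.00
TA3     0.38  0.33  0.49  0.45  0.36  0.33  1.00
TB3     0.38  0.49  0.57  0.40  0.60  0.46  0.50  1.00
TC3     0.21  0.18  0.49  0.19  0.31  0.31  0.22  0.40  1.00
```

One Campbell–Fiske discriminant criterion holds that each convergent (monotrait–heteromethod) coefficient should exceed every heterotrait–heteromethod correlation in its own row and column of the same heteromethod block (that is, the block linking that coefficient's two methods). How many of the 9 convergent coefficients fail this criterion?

5

Checking each validity diagonal entry against its comparison values:
TA (methods 1·2): 0.44 vs {0.31, 0.31, 0.31, 0.43} → pass.
TA (methods 1·3): 0.38 vs {0.38, 0.33, 0.21, 0.49} → fail.
TA (methods 2·3): 0.45 vs {0.40, 0.36, 0.19, 0.33} → pass.
TB (methods 1·2): 0.40 vs {0.31, 0.31, 0.40, 0.55} → fail.
TB (methods 1·3): 0.49 vs {0.33, 0.38, 0.18, 0.57} → fail.
TB (methods 2·3): 0.60 vs {0.36, 0.40, 0.31, 0.46} → pass.
TC (methods 1·2): 0.69 vs {0.43, 0.31, 0.55, 0.40} → pass.
TC (methods 1·3): 0.49 vs {0.49, 0.21, 0.57, 0.18} → fail.
TC (methods 2·3): 0.31 vs {0.33, 0.19, 0.46, 0.31} → fail.
5 of 9 fail.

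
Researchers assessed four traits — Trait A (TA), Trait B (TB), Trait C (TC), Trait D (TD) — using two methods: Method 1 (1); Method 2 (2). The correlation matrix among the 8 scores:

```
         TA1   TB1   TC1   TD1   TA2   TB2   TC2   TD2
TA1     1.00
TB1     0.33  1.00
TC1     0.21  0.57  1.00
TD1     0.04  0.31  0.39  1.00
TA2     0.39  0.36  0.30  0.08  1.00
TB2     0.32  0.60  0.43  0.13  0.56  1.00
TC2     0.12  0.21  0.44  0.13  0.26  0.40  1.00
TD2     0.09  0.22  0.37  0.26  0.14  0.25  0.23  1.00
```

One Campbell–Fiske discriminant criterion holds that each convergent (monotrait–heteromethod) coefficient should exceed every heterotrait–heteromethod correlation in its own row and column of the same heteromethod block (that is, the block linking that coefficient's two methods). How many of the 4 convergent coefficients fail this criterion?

Each convergent coefficient versus the relevant comparison correlations:
TA (methods 1·2): 0.39 vs {0.32, 0.36, 0.12, 0.30, 0.09, 0.08} → pass.
TB (methods 1·2): 0.60 vs {0.36, 0.32, 0.21, 0.43, 0.22, 0.13} → pass.
TC (methods 1·2): 0.44 vs {0.30, 0.12, 0.43, 0.21, 0.37, 0.13} → pass.
TD (methods 1·2): 0.26 vs {0.08, 0.09, 0.13, 0.22, 0.13, 0.37} → fail.
1 of 4 fail.

1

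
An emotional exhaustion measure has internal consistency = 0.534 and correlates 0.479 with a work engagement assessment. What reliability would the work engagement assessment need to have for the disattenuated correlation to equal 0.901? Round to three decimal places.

0.529

r_true = r_obs / √(r_xx · r_yy) ⇒ 0.901 = 0.479 / √(0.534 · r_yy).
√(0.534 · r_yy) = 0.479 / 0.901 = 0.5316; 0.534 · r_yy = 0.2826; r_yy = 0.2826 / 0.534 ≈ 0.529.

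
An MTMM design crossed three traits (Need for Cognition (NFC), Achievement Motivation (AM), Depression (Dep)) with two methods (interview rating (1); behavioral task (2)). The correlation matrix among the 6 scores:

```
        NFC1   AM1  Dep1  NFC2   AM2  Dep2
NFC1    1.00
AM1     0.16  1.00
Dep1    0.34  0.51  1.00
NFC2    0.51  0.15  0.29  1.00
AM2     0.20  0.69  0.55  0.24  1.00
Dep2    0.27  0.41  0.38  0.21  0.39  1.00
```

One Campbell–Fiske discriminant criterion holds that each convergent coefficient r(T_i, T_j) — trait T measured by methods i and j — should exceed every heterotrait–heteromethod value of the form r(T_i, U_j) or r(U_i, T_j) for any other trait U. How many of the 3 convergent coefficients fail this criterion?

Each convergent coefficient versus the relevant comparison correlations:
NFC (methods 1·2): 0.51 vs {0.20, 0.15, 0.27, 0.29} → pass.
AM (methods 1·2): 0.69 vs {0.15, 0.20, 0.41, 0.55} → pass.
Dep (methods 1·2): 0.38 vs {0.29, 0.27, 0.55, 0.41} → fail.
1 of 3 fail.

1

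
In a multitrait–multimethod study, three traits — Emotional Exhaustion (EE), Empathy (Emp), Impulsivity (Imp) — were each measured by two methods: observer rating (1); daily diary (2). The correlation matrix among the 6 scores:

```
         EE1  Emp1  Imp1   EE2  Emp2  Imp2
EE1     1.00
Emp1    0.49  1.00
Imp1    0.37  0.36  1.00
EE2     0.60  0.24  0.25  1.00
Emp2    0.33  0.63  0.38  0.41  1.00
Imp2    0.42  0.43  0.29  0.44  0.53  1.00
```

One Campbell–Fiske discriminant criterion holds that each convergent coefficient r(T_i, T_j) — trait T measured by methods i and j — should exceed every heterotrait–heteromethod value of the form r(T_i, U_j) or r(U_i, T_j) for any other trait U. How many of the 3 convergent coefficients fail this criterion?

Convergent coefficients and their comparison sets:
EE (methods 1·2): 0.60 vs {0.33, 0.24, 0.42, 0.25} → pass.
Emp (methods 1·2): 0.63 vs {0.24, 0.33, 0.43, 0.38} → pass.
Imp (methods 1·2): 0.29 vs {0.25, 0.42, 0.38, 0.43} → fail.
1 of 3 fail.

1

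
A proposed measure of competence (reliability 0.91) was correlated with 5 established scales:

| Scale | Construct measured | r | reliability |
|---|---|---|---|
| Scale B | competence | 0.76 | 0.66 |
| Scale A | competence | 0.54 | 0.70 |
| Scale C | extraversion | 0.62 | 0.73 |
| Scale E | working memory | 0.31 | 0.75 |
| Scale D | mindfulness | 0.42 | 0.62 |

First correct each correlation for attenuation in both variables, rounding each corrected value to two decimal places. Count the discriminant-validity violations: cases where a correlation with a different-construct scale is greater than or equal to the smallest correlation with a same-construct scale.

1

Disattenuated r (r / √(r_scale · r_new)):
  Scale B (conv): 0.76 / √(0.66·0.91) = 0.98
  Scale A (conv): 0.54 / √(0.70·0.91) = 0.68
  Scale C (disc): 0.62 / √(0.73·0.91) = 0.76
  Scale E (disc): 0.31 / √(0.75·0.91) = 0.38
  Scale D (disc): 0.42 / √(0.62·0.91) = 0.56
Smallest convergent = 0.68. Discriminant values: 0.76, 0.38, 0.56; count ≥ 0.68 → 1.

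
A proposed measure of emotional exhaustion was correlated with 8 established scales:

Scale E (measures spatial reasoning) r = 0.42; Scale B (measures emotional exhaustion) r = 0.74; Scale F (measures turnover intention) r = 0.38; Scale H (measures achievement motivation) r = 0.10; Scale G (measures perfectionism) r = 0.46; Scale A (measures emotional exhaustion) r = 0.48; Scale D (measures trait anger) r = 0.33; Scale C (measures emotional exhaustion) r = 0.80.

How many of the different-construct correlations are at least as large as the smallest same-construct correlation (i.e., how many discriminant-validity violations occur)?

Convergent (same construct = emotional exhaustion): Scale B, Scale A, Scale C.
Smallest convergent = 0.48. Discriminant values: 0.42, 0.38, 0.10, 0.46, 0.33; count ≥ 0.48 → 0.

0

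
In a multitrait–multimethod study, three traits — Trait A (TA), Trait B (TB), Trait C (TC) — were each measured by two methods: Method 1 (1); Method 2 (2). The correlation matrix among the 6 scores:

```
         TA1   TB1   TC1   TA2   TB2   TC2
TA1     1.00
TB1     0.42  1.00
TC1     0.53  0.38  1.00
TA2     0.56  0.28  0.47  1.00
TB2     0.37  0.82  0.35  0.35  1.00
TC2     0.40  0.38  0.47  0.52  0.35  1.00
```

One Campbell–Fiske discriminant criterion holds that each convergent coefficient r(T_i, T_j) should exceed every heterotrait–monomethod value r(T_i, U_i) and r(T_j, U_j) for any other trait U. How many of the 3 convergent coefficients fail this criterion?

1

Convergent coefficients and their comparison sets:
TA (methods 1·2): 0.56 vs {0.42, 0.35, 0.53, 0.52} → pass.
TB (methods 1·2): 0.82 vs {0.42, 0.35, 0.38, 0.35} → pass.
TC (methods 1·2): 0.47 vs {0.53, 0.52, 0.38, 0.35} → fail.
1 of 3 fail.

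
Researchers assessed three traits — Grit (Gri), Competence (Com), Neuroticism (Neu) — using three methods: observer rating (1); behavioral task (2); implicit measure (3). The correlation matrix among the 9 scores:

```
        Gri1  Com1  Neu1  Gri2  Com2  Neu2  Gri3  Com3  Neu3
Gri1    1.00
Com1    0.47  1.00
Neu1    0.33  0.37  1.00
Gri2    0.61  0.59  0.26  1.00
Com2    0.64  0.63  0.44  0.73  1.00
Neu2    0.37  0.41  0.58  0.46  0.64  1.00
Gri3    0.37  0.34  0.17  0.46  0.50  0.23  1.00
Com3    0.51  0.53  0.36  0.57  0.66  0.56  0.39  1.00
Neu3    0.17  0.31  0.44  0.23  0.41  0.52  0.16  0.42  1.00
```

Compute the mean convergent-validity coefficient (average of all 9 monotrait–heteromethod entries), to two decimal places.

Convergent values: 0.61, 0.37, 0.46, 0.63, 0.53, 0.66, 0.58, 0.44, 0.52; mean = 4.80/9 = 0.53.

0.53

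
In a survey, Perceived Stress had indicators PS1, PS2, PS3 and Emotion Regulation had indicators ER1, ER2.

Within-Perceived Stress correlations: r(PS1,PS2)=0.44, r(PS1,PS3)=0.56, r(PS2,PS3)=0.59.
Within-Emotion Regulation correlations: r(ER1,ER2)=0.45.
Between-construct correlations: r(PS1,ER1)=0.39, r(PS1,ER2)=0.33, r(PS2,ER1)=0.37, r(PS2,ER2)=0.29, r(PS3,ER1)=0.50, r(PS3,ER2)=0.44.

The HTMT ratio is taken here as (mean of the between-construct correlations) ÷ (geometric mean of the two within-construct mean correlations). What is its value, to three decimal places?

0.792

Mean heterotrait r = 2.32/6 = 0.3867.
Mean within-PS = 1.59/3 = 0.5300; mean within-ER = 0.45/1 = 0.4500.
Geometric mean = √(0.5300 × 0.4500) = 0.4884.
HTMT = 0.3867 / 0.4884 = 0.792.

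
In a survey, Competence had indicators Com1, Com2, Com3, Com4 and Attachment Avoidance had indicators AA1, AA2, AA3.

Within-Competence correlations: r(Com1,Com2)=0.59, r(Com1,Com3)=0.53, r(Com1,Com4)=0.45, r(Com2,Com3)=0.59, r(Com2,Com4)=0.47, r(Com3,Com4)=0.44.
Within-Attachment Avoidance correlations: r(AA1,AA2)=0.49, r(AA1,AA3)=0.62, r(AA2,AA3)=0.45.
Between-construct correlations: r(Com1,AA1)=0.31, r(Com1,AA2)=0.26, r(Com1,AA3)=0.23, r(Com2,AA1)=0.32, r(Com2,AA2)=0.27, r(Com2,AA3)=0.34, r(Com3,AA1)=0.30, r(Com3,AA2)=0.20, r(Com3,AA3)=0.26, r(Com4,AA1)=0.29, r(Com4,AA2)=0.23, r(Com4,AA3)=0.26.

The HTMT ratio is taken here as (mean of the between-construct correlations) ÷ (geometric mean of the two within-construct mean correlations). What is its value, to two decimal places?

Mean between = 3.27/12 = 0.2725.
Mean within-Com = 3.07/6 = 0.5117; mean within-AA = 1.56/3 = 0.5200.
Geometric mean = √(0.5117 × 0.5200) = 0.5158.
HTMT = 0.2725 / 0.5158 = 0.53.

0.53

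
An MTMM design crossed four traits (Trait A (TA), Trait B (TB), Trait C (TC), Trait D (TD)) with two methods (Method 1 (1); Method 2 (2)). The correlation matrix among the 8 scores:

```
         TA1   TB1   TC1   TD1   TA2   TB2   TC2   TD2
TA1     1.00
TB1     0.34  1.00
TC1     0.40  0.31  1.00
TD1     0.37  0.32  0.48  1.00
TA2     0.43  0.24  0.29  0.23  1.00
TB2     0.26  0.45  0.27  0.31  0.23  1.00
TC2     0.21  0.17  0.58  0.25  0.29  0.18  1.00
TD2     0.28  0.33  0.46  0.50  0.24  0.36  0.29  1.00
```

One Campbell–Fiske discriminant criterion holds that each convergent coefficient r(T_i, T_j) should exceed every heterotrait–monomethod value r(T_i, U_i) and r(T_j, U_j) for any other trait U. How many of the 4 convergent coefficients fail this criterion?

Checking each validity diagonal entry against its comparison values:
TA (methods 1·2): 0.43 vs {0.34, 0.23, 0.40, 0.29, 0.37, 0.24} → pass.
TB (methods 1·2): 0.45 vs {0.34, 0.23, 0.31, 0.18, 0.32, 0.36} → pass.
TC (methods 1·2): 0.58 vs {0.40, 0.29, 0.31, 0.18, 0.48, 0.29} → pass.
TD (methods 1·2): 0.50 vs {0.37, 0.24, 0.32, 0.36, 0.48, 0.29} → pass.
0 of 4 fail.

0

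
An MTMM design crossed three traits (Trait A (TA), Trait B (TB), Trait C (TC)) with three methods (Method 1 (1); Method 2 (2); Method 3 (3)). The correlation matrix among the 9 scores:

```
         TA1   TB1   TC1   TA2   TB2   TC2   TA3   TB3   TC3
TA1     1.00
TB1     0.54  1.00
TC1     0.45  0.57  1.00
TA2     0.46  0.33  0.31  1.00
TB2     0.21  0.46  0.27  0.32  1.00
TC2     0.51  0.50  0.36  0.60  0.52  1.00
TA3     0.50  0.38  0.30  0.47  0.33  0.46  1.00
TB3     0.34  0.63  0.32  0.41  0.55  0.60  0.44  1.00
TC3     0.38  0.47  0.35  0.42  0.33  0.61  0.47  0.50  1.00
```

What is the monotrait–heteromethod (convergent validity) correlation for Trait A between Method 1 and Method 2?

0.46

Same trait (TA), different methods: r(TA1, TA2) = 0.46.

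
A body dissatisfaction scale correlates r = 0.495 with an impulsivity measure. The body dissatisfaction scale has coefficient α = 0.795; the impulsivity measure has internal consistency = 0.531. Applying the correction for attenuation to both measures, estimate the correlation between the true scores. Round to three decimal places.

0.762

r_true = r_obs / √(r_xx · r_yy) = 0.495 / √(0.795 × 0.531) = 0.495 / √0.422145 = 0.495 / 0.6497 ≈ 0.762.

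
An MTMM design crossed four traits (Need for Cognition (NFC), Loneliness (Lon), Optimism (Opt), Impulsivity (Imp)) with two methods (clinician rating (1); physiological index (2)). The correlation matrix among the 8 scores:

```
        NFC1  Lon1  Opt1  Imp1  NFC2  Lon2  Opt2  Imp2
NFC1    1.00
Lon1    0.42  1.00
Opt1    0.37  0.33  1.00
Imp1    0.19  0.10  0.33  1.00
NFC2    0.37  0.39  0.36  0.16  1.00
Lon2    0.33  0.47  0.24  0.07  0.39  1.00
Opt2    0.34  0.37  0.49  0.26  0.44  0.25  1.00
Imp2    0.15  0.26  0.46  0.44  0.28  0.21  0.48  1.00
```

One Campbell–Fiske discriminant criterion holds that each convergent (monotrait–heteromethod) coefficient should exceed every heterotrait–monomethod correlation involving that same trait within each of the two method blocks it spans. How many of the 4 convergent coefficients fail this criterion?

2

Convergent coefficients and their comparison sets:
NFC (methods 1·2): 0.37 vs {0.42, 0.39, 0.37, 0.44, 0.19, 0.28} → fail.
Lon (methods 1·2): 0.47 vs {0.42, 0.39, 0.33, 0.25, 0.10, 0.21} → pass.
Opt (methods 1·2): 0.49 vs {0.37, 0.44, 0.33, 0.25, 0.33, 0.48} → pass.
Imp (methods 1·2): 0.44 vs {0.19, 0.28, 0.10, 0.21, 0.33, 0.48} → fail.
2 of 4 fail.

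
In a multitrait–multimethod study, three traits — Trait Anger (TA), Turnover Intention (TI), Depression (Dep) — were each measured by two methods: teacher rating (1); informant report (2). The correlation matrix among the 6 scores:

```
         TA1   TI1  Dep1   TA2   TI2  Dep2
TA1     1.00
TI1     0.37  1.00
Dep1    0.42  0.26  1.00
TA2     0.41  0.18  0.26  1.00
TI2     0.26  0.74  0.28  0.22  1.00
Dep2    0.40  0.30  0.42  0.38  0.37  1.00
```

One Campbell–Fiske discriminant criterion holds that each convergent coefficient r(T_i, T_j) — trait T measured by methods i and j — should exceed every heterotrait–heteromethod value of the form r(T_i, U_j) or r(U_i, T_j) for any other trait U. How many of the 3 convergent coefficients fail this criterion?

0

Each convergent coefficient versus the relevant comparison correlations:
TA (methods 1·2): 0.41 vs {0.26, 0.18, 0.40, 0.26} → pass.
TI (methods 1·2): 0.74 vs {0.18, 0.26, 0.30, 0.28} → pass.
Dep (methods 1·2): 0.42 vs {0.26, 0.40, 0.28, 0.30} → pass.
0 of 3 fail.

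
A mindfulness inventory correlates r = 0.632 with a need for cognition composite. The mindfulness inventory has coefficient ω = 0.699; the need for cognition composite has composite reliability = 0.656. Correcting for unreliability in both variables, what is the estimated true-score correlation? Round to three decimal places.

r_true = r_obs / √(r_xx · r_yy) = 0.632 / √(0.699 × 0.656) = 0.632 / √0.458544 = 0.632 / 0.6772 ≈ 0.933.

0.933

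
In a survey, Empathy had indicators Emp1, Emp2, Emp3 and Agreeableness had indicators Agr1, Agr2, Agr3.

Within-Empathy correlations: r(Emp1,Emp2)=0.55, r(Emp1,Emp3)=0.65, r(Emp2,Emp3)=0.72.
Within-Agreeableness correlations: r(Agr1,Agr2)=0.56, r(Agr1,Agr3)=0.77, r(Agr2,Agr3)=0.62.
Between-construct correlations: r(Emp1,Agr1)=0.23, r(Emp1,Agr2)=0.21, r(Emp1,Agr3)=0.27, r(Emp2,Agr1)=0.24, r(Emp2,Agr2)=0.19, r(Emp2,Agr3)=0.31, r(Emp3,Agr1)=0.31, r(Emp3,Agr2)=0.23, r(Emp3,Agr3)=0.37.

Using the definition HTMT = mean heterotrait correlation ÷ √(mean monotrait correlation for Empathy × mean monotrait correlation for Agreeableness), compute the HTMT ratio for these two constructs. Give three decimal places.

Between-construct mean = 2.36/9 = 0.2622.
Mean within-Emp = 1.92/3 = 0.6400; mean within-Agr = 1.95/3 = 0.6500.
Geometric mean = √(0.6400 × 0.6500) = 0.6450.
HTMT = 0.2622 / 0.6450 = 0.407.

0.407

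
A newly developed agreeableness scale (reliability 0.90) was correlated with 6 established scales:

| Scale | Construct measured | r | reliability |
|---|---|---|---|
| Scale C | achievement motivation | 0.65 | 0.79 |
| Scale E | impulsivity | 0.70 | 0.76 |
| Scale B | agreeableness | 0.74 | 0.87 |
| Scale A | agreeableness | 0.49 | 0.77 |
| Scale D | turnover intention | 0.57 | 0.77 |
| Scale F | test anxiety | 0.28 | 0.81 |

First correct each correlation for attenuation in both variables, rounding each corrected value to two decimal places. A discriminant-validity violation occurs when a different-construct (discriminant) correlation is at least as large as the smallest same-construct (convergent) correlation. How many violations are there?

Disattenuated r (r / √(r_scale · r_new)):
  Scale C (disc): 0.65 / √(0.79·0.90) = 0.77
  Scale E (disc): 0.70 / √(0.76·0.90) = 0.85
  Scale B (conv): 0.74 / √(0.87·0.90) = 0.84
  Scale A (conv): 0.49 / √(0.77·0.90) = 0.59
  Scale D (disc): 0.57 / √(0.77·0.90) = 0.68
  Scale F (disc): 0.28 / √(0.81·0.90) = 0.33
Smallest convergent = 0.59. Discriminant values: 0.77, 0.85, 0.68, 0.33; count ≥ 0.59 → 3.

3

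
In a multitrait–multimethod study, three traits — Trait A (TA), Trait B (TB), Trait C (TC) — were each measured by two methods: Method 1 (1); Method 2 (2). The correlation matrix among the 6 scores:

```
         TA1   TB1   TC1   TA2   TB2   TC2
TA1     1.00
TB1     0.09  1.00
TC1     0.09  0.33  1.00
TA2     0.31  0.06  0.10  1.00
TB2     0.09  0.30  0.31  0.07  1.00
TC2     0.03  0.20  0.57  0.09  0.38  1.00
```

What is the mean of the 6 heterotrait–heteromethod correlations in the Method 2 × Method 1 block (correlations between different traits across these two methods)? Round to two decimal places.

0.13

HTHM values (method 2 × method 1): 0.06, 0.10, 0.09, 0.31, 0.03, 0.20; mean = 0.79/6 = 0.13.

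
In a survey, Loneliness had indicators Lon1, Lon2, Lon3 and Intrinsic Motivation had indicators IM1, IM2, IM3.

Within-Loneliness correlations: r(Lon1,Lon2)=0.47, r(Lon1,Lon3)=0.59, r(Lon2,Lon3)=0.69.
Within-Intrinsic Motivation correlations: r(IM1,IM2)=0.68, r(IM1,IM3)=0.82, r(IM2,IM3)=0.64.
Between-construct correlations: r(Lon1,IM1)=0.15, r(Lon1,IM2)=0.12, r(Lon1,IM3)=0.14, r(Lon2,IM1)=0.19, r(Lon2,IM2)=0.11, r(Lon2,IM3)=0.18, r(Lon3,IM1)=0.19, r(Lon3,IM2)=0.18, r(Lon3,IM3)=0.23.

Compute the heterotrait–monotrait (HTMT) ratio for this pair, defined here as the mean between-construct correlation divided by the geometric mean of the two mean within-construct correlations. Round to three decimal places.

0.257

Mean heterotrait r = 1.49/9 = 0.1656.
Mean within-Lon = 1.75/3 = 0.5833; mean within-IM = 2.14/3 = 0.7133.
Geometric mean = √(0.5833 × 0.7133) = 0.6450.
HTMT = 0.1656 / 0.6450 = 0.257.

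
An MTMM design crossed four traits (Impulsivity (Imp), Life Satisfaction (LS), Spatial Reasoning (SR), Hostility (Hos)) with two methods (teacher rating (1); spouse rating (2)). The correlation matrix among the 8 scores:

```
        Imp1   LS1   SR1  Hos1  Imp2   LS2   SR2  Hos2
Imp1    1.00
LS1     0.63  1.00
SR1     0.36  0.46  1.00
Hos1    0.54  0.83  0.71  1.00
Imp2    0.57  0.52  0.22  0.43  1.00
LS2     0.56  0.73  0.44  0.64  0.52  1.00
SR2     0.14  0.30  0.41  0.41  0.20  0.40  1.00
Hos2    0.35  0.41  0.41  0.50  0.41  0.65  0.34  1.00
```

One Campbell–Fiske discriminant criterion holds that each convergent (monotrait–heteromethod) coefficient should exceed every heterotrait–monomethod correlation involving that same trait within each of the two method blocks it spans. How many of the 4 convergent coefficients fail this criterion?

4

Checking each validity diagonal entry against its comparison values:
Imp (methods 1·2): 0.57 vs {0.63, 0.52, 0.36, 0.20, 0.54, 0.41} → fail.
LS (methods 1·2): 0.73 vs {0.63, 0.52, 0.46, 0.40, 0.83, 0.65} → fail.
SR (methods 1·2): 0.41 vs {0.36, 0.20, 0.46, 0.40, 0.71, 0.34} → fail.
Hos (methods 1·2): 0.50 vs {0.54, 0.41, 0.83, 0.65, 0.71, 0.34} → fail.
4 of 4 fail.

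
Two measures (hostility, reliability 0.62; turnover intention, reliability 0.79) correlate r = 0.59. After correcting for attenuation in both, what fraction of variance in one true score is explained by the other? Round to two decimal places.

Disattenuated r = 0.59 / √(0.62 × 0.79) = 0.59 / 0.6999 = 0.8430.
Shared true-score variance = 0.8430² = 0.7106 ≈ 0.71.

0.71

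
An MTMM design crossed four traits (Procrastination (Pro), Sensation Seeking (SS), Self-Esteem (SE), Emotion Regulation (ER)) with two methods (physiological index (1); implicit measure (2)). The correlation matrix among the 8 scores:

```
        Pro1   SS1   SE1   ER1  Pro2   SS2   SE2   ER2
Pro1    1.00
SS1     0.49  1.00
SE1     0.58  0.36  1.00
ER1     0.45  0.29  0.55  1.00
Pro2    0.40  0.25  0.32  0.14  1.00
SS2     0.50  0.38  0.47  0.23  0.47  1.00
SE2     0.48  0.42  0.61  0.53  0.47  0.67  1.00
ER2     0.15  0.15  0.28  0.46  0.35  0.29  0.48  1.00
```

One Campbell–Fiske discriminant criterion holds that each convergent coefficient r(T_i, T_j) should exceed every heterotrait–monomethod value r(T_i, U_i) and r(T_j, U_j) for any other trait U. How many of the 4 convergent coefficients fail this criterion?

4

Convergent coefficients and their comparison sets:
Pro (methods 1·2): 0.40 vs {0.49, 0.47, 0.58, 0.47, 0.45, 0.35} → fail.
SS (methods 1·2): 0.38 vs {0.49, 0.47, 0.36, 0.67, 0.29, 0.29} → fail.
SE (methods 1·2): 0.61 vs {0.58, 0.47, 0.36, 0.67, 0.55, 0.48} → fail.
ER (methods 1·2): 0.46 vs {0.45, 0.35, 0.29, 0.29, 0.55, 0.48} → fail.
4 of 4 fail.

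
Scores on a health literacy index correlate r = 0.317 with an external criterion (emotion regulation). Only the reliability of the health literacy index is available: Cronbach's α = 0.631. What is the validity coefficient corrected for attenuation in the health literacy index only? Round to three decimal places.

0.399

Single correction: r_c = r_obs / √r_xx = 0.317 / √0.631 = 0.317 / 0.7944 ≈ 0.399.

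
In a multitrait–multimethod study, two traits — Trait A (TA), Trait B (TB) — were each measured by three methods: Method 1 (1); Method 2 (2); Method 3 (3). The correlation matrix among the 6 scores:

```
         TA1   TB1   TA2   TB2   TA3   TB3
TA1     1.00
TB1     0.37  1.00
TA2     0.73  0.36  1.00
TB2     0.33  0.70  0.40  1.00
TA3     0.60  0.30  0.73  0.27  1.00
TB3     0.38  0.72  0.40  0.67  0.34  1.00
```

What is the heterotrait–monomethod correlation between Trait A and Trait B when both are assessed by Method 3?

0.34

Different traits, same method: r(TA3, TB3) = 0.34.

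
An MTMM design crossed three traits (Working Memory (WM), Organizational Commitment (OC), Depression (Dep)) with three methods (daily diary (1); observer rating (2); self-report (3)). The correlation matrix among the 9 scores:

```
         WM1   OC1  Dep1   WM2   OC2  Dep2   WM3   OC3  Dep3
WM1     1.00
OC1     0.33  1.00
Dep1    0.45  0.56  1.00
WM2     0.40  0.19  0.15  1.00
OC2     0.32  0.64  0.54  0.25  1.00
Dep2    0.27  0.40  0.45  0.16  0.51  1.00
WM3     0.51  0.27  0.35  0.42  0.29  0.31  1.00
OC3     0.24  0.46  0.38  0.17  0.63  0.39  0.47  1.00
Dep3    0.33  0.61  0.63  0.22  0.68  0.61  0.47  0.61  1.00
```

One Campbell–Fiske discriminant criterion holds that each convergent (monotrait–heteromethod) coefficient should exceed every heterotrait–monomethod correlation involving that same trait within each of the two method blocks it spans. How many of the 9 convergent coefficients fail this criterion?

5

Convergent coefficients and their comparison sets:
WM (methods 1·2): 0.40 vs {0.33, 0.25, 0.45, 0.16} → fail.
WM (methods 1·3): 0.51 vs {0.33, 0.47, 0.45, 0.47} → pass.
WM (methods 2·3): 0.42 vs {0.25, 0.47, 0.16, 0.47} → fail.
OC (methods 1·2): 0.64 vs {0.33, 0.25, 0.56, 0.51} → pass.
OC (methods 1·3): 0.46 vs {0.33, 0.47, 0.56, 0.61} → fail.
OC (methods 2·3): 0.63 vs {0.25, 0.47, 0.51, 0.61} → pass.
Dep (methods 1·2): 0.45 vs {0.45, 0.16, 0.56, 0.51} → fail.
Dep (methods 1·3): 0.63 vs {0.45, 0.47, 0.56, 0.61} → pass.
Dep (methods 2·3): 0.61 vs {0.16, 0.47, 0.51, 0.61} → fail.
5 of 9 fail.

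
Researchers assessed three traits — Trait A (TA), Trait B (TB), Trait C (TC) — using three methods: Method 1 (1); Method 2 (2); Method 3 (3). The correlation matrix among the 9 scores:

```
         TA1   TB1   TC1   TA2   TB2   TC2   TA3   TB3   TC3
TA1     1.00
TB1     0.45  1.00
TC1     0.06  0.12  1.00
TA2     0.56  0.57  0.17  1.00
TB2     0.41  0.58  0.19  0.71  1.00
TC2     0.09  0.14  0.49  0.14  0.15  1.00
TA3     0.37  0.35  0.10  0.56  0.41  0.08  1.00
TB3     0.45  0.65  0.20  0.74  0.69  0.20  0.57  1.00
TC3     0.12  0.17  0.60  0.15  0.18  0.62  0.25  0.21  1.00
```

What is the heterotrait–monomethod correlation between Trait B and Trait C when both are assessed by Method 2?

Different traits, same method: r(TB2, TC2) = 0.15.

0.15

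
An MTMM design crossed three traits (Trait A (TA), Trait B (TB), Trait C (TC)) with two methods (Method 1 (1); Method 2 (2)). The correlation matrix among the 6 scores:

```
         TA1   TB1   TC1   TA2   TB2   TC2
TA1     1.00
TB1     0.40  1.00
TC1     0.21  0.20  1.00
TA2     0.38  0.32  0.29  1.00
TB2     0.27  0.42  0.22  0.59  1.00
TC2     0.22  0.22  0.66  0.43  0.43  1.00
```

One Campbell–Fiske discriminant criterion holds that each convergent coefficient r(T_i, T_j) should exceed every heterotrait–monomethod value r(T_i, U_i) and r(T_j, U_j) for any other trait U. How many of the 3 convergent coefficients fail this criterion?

Each convergent coefficient versus the relevant comparison correlations:
TA (methods 1·2): 0.38 vs {0.40, 0.59, 0.21, 0.43} → fail.
TB (methods 1·2): 0.42 vs {0.40, 0.59, 0.20, 0.43} → fail.
TC (methods 1·2): 0.66 vs {0.21, 0.43, 0.20, 0.43} → pass.
2 of 3 fail.

2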